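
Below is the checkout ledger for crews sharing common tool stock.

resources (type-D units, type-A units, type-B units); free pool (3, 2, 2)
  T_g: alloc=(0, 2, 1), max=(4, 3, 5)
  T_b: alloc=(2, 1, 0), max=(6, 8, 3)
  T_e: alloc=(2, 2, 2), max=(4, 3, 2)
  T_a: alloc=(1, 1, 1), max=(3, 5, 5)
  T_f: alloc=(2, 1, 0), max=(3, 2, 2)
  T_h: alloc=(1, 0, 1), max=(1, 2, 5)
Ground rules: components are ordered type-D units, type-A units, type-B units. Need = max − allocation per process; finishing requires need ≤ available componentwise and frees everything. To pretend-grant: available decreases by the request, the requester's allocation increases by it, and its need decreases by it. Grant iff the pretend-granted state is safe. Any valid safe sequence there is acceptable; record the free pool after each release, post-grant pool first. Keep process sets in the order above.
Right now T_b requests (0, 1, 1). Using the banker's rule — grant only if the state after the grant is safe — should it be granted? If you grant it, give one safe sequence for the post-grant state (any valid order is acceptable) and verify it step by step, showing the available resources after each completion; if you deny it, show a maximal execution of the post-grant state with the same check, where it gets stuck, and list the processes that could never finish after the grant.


DENY. Granting would leave the state unsafe.
Key observation: after T_e, T_f the pool peaks at (7, 4, 3), and each blocked process is short somewhere: T_g on type-B units; T_b on type-A units; T_a on type-B units; T_h on type-B units.
After a pretend grant, a maximal execution: T_e, T_f — then nothing else fits. Verifying each step:
  pool = (3, 1, 1)
  T_e: need (2, 1, 0) fits (3, 1, 1); releases (2, 2, 2), pool now (5, 3, 3)
  T_f: need (1, 1, 2) fits (5, 3, 3); releases (2, 1, 0), pool now (7, 4, 3)
  blocked: T_g wants (4, 1, 4), pool (7, 4, 3) — not enough type-B units
  blocked: T_b wants (4, 6, 2), pool (7, 4, 3) — not enough type-A units
  blocked: T_a wants (2, 4, 4), pool (7, 4, 3) — not enough type-B units
  blocked: T_h wants (0, 2, 4), pool (7, 4, 3) — not enough type-B units
Processes that could never finish after the grant: T_g, T_b, T_a and T_h.


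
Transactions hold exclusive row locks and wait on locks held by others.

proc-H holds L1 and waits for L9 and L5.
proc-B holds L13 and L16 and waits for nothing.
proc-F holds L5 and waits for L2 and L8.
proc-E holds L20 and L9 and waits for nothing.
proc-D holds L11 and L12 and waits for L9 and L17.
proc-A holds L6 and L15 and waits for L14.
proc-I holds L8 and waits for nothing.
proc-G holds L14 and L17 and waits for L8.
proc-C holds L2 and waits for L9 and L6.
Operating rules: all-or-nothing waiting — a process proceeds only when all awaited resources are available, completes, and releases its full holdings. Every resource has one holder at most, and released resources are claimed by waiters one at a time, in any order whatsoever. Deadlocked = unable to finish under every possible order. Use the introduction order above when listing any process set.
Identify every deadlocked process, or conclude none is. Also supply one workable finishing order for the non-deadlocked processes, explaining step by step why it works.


The deadlocked set is empty.
Key observation: every chain of waits terminates; starting from the processes that wait on nothing, all the rest unlock in turn.
A valid finishing order for the others: proc-E, proc-I, proc-G, proc-A, proc-C, proc-F, proc-B, proc-D, proc-H.
Verifying each step:
  proc-E: no waits; runs immediately, freeing L20 and L9
  proc-I: no waits; runs immediately, freeing L8
  run proc-G (all its waits — L8 — are resolved); releases L14 and L17
  run proc-A (all its waits — L14 — are resolved); releases L6 and L15
  run proc-C (all its waits — L9 and L6 — are resolved); releases L2
  run proc-F (all its waits — L2 and L8 — are resolved); releases L5
  proc-B: no waits; runs immediately, freeing L13 and L16
  run proc-D (all its waits — L9 and L17 — are resolved); releases L11 and L12
  run proc-H (all its waits — L9 and L5 — are resolved); releases L1


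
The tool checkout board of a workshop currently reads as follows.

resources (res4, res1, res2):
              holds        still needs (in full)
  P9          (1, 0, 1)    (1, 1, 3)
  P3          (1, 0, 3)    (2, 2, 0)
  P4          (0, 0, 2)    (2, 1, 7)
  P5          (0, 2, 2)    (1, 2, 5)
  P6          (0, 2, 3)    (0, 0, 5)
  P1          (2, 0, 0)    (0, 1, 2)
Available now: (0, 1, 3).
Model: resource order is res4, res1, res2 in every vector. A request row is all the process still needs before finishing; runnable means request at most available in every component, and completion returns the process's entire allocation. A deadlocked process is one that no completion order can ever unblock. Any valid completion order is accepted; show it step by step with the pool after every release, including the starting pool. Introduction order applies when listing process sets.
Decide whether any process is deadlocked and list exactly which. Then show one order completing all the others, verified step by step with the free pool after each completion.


Deadlocked set: P3, P4, P5 and P6.
Key observation: after P1, P9 the pool peaks at (3, 1, 4), and each blocked process is short somewhere: P3 on res1; P4 on res2; P5 on res1, res2; P6 on res2.
The rest can finish in the order P1, P9. Check, step by step:
  pool = (0, 1, 3)
  P1 needs (0, 1, 2) <= (0, 1, 3) -> finishes; pool += (2, 0, 0) = (2, 1, 3)
  P9 needs (1, 1, 3) <= (2, 1, 3) -> finishes; pool += (1, 0, 1) = (3, 1, 4)
None of the blocked processes ever fits:
  P3 still needs (2, 2, 0) but only (3, 1, 4) is free — short on res1
  P4 still needs (2, 1, 7) but only (3, 1, 4) is free — short on res2
  P5 still needs (1, 2, 5) but only (3, 1, 4) is free — short on res1 and res2
  P6 still needs (0, 0, 5) but only (3, 1, 4) is free — short on res2


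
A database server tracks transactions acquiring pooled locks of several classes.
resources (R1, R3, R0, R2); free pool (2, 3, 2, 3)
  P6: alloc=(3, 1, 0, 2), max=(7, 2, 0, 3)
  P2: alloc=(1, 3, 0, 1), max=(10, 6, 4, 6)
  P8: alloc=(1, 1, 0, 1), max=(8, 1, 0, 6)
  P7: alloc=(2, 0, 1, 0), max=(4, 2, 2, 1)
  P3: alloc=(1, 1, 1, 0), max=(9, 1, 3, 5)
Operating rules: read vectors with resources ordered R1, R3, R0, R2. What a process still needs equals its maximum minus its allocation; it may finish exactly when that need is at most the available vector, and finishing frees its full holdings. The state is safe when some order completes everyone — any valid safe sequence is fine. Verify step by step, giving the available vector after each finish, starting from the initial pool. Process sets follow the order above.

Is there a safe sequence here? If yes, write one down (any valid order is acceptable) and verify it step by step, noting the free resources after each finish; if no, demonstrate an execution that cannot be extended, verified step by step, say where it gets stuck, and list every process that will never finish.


SAFE — a valid safe sequence is P7, P6, P8, P3, P2.
Key observation: P7 marks the first exact bind of the order: its need (2, 2, 1, 1) fits the free (2, 3, 2, 3) with zero slack on a requested resource.
Verifying each step:
  pool = (2, 3, 2, 3)
  run P7 (needs (2, 2, 1, 1), free (2, 3, 2, 3)); after release of (2, 0, 1, 0) the pool is (4, 3, 3, 3)
  run P6 (needs (4, 1, 0, 1), free (4, 3, 3, 3)); after release of (3, 1, 0, 2) the pool is (7, 4, 3, 5)
  run P8 (needs (7, 0, 0, 5), free (7, 4, 3, 5)); after release of (1, 1, 0, 1) the pool is (8, 5, 3, 6)
  run P3 (needs (8, 0, 2, 5), free (8, 5, 3, 6)); after release of (1, 1, 1, 0) the pool is (9, 6, 4, 6)
  run P2 (needs (9, 3, 4, 5), free (9, 6, 4, 6)); after release of (1, 3, 0, 1) the pool is (10, 9, 4, 7)


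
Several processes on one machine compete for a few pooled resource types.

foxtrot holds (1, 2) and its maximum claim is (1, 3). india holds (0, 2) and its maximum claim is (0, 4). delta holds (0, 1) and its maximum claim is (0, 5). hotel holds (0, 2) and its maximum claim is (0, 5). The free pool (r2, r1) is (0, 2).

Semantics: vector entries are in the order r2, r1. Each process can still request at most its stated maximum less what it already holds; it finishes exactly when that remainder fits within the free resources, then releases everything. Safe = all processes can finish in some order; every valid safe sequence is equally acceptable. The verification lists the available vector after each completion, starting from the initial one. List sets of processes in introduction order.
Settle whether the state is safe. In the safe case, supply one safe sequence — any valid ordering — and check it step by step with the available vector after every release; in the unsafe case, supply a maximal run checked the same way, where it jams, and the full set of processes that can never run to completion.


The state is SAFE; one workable sequence: india, delta, hotel, foxtrot.
Key observation: reading the order forward, india is the first process whose need (0, 2) meets the free pool (0, 2) exactly on a resource it requests.
Step-by-step check:
  pool = (0, 2)
  run india (needs (0, 2), free (0, 2)); after release of (0, 2) the pool is (0, 4)
  run delta (needs (0, 4), free (0, 4)); after release of (0, 1) the pool is (0, 5)
  run hotel (needs (0, 3), free (0, 5)); after release of (0, 2) the pool is (0, 7)
  run foxtrot (needs (0, 1), free (0, 7)); after release of (1, 2) the pool is (1, 9)


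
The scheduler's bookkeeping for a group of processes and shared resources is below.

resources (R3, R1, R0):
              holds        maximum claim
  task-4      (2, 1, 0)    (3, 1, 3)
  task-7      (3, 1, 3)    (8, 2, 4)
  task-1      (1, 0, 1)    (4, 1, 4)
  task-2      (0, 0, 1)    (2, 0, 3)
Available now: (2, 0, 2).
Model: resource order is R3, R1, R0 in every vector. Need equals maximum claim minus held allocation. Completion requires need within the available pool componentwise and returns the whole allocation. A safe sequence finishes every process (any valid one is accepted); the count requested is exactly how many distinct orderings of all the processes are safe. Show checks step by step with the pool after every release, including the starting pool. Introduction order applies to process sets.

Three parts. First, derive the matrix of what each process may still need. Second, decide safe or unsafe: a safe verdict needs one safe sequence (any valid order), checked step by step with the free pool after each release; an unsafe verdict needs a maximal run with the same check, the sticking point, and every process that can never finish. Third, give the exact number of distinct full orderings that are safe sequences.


(1) Remaining need (order R3, R1, R0):
  task-4: (1, 0, 3)
  task-7: (5, 1, 1)
  task-1: (3, 1, 3)
  task-2: (2, 0, 2)
(2) SAFE. One safe sequence: task-2, task-4, task-1, task-7.
Key observation: the order's first zero-slack moment is task-2 ((2, 0, 2) needed, (2, 0, 2) free — a requested resource with nothing to spare).
Step-by-step check:
  pool = (2, 0, 2)
  task-2 needs (2, 0, 2) <= (2, 0, 2) -> finishes; pool += (0, 0, 1) = (2, 0, 3)
  task-4 needs (1, 0, 3) <= (2, 0, 3) -> finishes; pool += (2, 1, 0) = (4, 1, 3)
  task-1 needs (3, 1, 3) <= (4, 1, 3) -> finishes; pool += (1, 0, 1) = (5, 1, 4)
  task-7 needs (5, 1, 1) <= (5, 1, 4) -> finishes; pool += (3, 1, 3) = (8, 2, 7)
(3) Exactly 1 of the possible complete orderings is a safe sequence.


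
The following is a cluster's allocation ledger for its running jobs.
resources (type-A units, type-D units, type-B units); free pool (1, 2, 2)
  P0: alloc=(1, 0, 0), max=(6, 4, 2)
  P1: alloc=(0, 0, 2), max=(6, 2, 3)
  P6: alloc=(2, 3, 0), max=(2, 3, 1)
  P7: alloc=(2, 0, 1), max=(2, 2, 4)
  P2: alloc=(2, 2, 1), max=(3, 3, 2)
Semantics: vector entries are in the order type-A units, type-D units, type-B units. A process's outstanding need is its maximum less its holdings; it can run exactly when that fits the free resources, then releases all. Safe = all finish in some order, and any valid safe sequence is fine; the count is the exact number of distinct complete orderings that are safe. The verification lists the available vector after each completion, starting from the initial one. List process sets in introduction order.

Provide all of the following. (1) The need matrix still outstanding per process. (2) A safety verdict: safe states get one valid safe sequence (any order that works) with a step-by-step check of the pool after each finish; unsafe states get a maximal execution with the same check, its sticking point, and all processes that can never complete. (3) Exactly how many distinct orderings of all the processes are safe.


(1) Remaining need (order type-A units, type-D units, type-B units):
  P0: (5, 4, 2)
  P1: (6, 2, 1)
  P6: (0, 0, 1)
  P7: (0, 2, 3)
  P2: (1, 1, 1)
(2) SAFE — a valid safe sequence is P2, P6, P7, P1, P0.
Key observation: P2 marks the first exact bind of the order: its need (1, 1, 1) fits the free (1, 2, 2) with zero slack on a requested resource.
Walking it through:
  pool = (1, 2, 2)
  run P2 (needs (1, 1, 1), free (1, 2, 2)); after release of (2, 2, 1) the pool is (3, 4, 3)
  run P6 (needs (0, 0, 1), free (3, 4, 3)); after release of (2, 3, 0) the pool is (5, 7, 3)
  run P7 (needs (0, 2, 3), free (5, 7, 3)); after release of (2, 0, 1) the pool is (7, 7, 4)
  run P1 (needs (6, 2, 1), free (7, 7, 4)); after release of (0, 0, 2) the pool is (7, 7, 6)
  run P0 (needs (5, 4, 2), free (7, 7, 6)); after release of (1, 0, 0) the pool is (8, 7, 6)
(3) Exactly 12 of the possible complete orderings are safe sequences.


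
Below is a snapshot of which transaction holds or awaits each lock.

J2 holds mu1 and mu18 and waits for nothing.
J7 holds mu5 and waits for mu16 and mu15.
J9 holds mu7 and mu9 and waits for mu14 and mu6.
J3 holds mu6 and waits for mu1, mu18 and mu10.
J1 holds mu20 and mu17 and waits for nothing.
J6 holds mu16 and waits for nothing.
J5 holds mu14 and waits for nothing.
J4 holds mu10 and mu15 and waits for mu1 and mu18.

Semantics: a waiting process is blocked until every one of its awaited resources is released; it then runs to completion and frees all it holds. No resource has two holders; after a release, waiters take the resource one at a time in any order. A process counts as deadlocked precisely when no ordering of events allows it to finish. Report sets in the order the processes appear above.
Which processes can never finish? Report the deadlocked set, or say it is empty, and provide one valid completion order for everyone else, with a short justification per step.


No process is deadlocked.
Key observation: the wait relation is loop-free; peeling off processes with no waits unwinds the whole state.
One completion order for the rest: J2, J4, J1, J6, J3, J7, J5, J9.
Walking it through:
  J2: no waits; runs immediately, freeing mu1 and mu18
  J4 waits on mu1 and mu18 — all released -> runs and releases mu10 and mu15
  J1: no waits; runs immediately, freeing mu20 and mu17
  J6: no waits; runs immediately, freeing mu16
  J3 waits on mu1, mu18 and mu10 — all released -> runs and releases mu6
  J7 waits on mu16 and mu15 — all released -> runs and releases mu5
  J5: no waits; runs immediately, freeing mu14
  J9 waits on mu14 and mu6 — all released -> runs and releases mu7 and mu9


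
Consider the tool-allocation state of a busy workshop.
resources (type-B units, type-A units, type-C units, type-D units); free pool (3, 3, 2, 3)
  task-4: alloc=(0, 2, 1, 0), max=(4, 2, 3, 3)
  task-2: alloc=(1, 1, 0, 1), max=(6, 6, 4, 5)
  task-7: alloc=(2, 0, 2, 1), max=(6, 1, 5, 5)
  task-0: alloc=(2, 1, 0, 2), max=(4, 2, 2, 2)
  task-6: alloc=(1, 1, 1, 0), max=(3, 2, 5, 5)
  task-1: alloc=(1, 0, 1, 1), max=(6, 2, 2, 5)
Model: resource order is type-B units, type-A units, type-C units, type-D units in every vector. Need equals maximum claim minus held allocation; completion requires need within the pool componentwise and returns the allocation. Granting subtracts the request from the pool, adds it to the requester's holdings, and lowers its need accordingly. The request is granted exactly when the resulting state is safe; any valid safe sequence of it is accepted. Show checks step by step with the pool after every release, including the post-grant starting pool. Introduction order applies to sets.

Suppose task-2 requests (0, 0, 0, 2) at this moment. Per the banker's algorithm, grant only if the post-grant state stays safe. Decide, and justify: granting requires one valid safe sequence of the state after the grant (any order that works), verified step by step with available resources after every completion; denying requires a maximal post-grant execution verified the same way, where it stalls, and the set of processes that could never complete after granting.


DENY. Granting would leave the state unsafe.
Key observation: after task-0, task-4 the pool peaks at (5, 6, 3, 3), and each blocked process is short somewhere: task-2 on type-C units; task-7 on type-D units; task-6 on type-C units, type-D units; task-1 on type-D units.
On the post-grant state, task-0, task-4 is a maximal run — nothing extends it. Check, step by step:
  pool = (3, 3, 2, 1)
  task-0 needs (2, 1, 2, 0) <= (3, 3, 2, 1) -> finishes; pool += (2, 1, 0, 2) = (5, 4, 2, 3)
  task-4 needs (4, 0, 2, 3) <= (5, 4, 2, 3) -> finishes; pool += (0, 2, 1, 0) = (5, 6, 3, 3)
  blocked: task-2 wants (5, 5, 4, 2), pool (5, 6, 3, 3) — not enough type-C units
  blocked: task-7 wants (4, 1, 3, 4), pool (5, 6, 3, 3) — not enough type-D units
  blocked: task-6 wants (2, 1, 4, 5), pool (5, 6, 3, 3) — not enough type-C units and type-D units
  blocked: task-1 wants (5, 2, 1, 4), pool (5, 6, 3, 3) — not enough type-D units
Had the request been granted, task-2, task-7, task-6 and task-1 could never finish.


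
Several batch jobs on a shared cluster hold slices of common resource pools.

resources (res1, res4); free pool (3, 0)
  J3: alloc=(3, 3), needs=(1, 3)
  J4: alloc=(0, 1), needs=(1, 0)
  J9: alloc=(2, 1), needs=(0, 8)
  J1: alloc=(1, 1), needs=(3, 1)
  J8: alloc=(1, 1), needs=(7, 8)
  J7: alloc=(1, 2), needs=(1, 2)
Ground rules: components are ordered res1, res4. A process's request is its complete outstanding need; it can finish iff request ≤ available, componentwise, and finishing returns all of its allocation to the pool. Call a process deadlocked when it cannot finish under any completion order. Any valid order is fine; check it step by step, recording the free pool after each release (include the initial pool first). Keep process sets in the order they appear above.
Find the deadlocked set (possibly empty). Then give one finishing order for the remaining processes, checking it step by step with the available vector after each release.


Deadlocked set: J9 and J8.
Key observation: no order helps: past J4, J1, J7, J3, the free pool tops out at (8, 7), below what each blocked process needs in res4.
A valid finishing order for the others: J4, J1, J7, J3. Verifying each step:
  pool = (3, 0)
  J4 needs (1, 0) <= (3, 0) -> finishes; pool += (0, 1) = (3, 1)
  J1 needs (3, 1) <= (3, 1) -> finishes; pool += (1, 1) = (4, 2)
  J7 needs (1, 2) <= (4, 2) -> finishes; pool += (1, 2) = (5, 4)
  J3 needs (1, 3) <= (5, 4) -> finishes; pool += (3, 3) = (8, 7)
The blocked processes can never fit:
  J9 cannot run: need (0, 8) vs free (8, 7) (insufficient res4)
  J8 cannot run: need (7, 8) vs free (8, 7) (insufficient res4)


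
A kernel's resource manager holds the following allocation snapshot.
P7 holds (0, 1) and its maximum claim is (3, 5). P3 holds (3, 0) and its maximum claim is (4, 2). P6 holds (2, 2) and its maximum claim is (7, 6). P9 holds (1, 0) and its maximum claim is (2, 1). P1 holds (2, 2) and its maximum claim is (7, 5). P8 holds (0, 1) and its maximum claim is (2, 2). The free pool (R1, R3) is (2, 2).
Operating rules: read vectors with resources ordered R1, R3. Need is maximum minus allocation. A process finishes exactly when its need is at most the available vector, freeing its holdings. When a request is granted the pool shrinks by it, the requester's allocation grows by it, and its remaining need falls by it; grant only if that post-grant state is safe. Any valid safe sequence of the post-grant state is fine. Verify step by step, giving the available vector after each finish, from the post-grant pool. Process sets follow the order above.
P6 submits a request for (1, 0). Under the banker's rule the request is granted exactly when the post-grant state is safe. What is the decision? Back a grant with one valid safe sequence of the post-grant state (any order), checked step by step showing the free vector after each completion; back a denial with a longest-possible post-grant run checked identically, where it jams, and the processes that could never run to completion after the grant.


GRANT. The post-grant state is safe; one safe sequence: P3, P9, P8, P1, P7, P6.
Key observation: the transfer keeps a workable pool ((1, 2)); P3 starts the safe sequence.
Verifying the post-grant state step by step:
  pool = (1, 2)
  run P3 (needs (1, 2), free (1, 2)); after release of (3, 0) the pool is (4, 2)
  run P9 (needs (1, 1), free (4, 2)); after release of (1, 0) the pool is (5, 2)
  run P8 (needs (2, 1), free (5, 2)); after release of (0, 1) the pool is (5, 3)
  run P1 (needs (5, 3), free (5, 3)); after release of (2, 2) the pool is (7, 5)
  run P7 (needs (3, 4), free (7, 5)); after release of (0, 1) the pool is (7, 6)
  run P6 (needs (4, 4), free (7, 6)); after release of (3, 2) the pool is (10, 8)


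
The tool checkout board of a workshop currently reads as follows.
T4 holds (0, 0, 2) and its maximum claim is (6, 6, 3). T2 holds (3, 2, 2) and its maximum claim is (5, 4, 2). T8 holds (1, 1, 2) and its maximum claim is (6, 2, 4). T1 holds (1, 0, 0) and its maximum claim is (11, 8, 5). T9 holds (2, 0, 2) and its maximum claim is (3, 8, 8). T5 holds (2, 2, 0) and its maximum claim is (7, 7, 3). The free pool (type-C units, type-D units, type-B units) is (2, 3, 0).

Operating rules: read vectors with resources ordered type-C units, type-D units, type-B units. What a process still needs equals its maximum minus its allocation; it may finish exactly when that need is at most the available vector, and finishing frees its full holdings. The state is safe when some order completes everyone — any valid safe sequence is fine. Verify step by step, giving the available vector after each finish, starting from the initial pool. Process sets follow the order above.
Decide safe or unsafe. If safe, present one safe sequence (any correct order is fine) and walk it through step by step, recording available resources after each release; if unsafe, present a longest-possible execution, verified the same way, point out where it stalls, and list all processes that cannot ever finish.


SAFE — a valid safe sequence is T2, T8, T5, T4, T9, T1.
Key observation: the order's first zero-slack moment is T2 ((2, 2, 0) needed, (2, 3, 0) free — a requested resource with nothing to spare).
Step-by-step check:
  pool = (2, 3, 0)
  T2 needs (2, 2, 0) <= (2, 3, 0) -> finishes; pool += (3, 2, 2) = (5, 5, 2)
  T8 needs (5, 1, 2) <= (5, 5, 2) -> finishes; pool += (1, 1, 2) = (6, 6, 4)
  T5 needs (5, 5, 3) <= (6, 6, 4) -> finishes; pool += (2, 2, 0) = (8, 8, 4)
  T4 needs (6, 6, 1) <= (8, 8, 4) -> finishes; pool += (0, 0, 2) = (8, 8, 6)
  T9 needs (1, 8, 6) <= (8, 8, 6) -> finishes; pool += (2, 0, 2) = (10, 8, 8)
  T1 needs (10, 8, 5) <= (10, 8, 8) -> finishes; pool += (1, 0, 0) = (11, 8, 8)


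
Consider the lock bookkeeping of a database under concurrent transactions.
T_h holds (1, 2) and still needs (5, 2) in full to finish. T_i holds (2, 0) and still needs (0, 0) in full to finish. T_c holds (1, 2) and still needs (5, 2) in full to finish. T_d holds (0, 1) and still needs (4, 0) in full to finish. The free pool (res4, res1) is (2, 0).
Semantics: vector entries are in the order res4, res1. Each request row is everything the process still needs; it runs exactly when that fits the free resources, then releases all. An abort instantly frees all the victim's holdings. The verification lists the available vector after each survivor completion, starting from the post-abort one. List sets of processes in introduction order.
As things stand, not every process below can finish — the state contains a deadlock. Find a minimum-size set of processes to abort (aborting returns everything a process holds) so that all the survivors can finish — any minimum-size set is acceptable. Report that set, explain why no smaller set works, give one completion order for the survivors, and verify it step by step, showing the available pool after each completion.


The answer: abort T_h.
Key observation: before aborting T_h, T_c was permanently blocked — no order could ever run it; afterwards it completes at step 2.
No smaller set exists: with zero aborts the deadlock remains.
Survivors finish in the order: T_i, T_c, T_d. Check, step by step (pool after the aborts first):
  pool = (3, 2)
  T_i needs (0, 0) <= (3, 2) -> finishes; pool += (2, 0) = (5, 2)
  T_c needs (5, 2) <= (5, 2) -> finishes; pool += (1, 2) = (6, 4)
  T_d needs (4, 0) <= (6, 4) -> finishes; pool += (0, 1) = (6, 5)


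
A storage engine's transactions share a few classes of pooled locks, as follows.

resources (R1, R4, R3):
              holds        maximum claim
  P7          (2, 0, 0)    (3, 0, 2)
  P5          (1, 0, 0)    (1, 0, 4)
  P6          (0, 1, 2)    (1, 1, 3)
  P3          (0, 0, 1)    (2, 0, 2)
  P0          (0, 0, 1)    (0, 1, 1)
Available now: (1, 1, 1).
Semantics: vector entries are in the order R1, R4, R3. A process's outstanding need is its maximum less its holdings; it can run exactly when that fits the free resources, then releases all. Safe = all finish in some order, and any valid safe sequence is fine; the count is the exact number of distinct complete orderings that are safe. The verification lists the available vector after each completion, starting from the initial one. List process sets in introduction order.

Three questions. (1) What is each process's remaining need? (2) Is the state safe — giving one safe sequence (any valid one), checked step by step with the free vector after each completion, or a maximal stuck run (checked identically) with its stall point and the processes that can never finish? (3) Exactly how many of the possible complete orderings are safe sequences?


(1) Remaining need (order R1, R4, R3):
  P7: (1, 0, 2)
  P5: (0, 0, 4)
  P6: (1, 0, 1)
  P3: (2, 0, 1)
  P0: (0, 1, 0)
(2) The state is SAFE; one workable sequence: P0, P6, P7, P5, P3.
Key observation: P0 is the earliest step where a requested resource binds exactly: need (0, 1, 0), pool (1, 1, 1) at its turn.
Check, step by step:
  pool = (1, 1, 1)
  P0: need (0, 1, 0) fits (1, 1, 1); releases (0, 0, 1), pool now (1, 1, 2)
  P6: need (1, 0, 1) fits (1, 1, 2); releases (0, 1, 2), pool now (1, 2, 4)
  P7: need (1, 0, 2) fits (1, 2, 4); releases (2, 0, 0), pool now (3, 2, 4)
  P5: need (0, 0, 4) fits (3, 2, 4); releases (1, 0, 0), pool now (4, 2, 4)
  P3: need (2, 0, 1) fits (4, 2, 4); releases (0, 0, 1), pool now (4, 2, 5)
(3) Precisely 15 of the possible complete orderings are safe sequences.


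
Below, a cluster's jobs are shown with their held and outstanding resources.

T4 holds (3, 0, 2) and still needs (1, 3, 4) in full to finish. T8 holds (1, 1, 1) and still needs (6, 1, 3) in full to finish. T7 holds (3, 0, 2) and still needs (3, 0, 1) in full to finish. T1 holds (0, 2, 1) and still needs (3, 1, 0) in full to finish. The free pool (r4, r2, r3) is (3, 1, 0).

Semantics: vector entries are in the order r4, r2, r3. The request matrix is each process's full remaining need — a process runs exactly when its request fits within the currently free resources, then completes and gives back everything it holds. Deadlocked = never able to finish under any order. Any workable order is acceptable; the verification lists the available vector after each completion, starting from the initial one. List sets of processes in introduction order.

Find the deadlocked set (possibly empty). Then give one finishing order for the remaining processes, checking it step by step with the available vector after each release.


Nothing here is deadlocked.
Key observation: beginning at T1, releases accumulate fast enough that every process eventually fits.
The rest can finish in the order T1, T7, T8, T4. Check, step by step:
  pool = (3, 1, 0)
  T1: need (3, 1, 0) fits (3, 1, 0); releases (0, 2, 1), pool now (3, 3, 1)
  T7: need (3, 0, 1) fits (3, 3, 1); releases (3, 0, 2), pool now (6, 3, 3)
  T8: need (6, 1, 3) fits (6, 3, 3); releases (1, 1, 1), pool now (7, 4, 4)
  T4: need (1, 3, 4) fits (7, 4, 4); releases (3, 0, 2), pool now (10, 4, 6)


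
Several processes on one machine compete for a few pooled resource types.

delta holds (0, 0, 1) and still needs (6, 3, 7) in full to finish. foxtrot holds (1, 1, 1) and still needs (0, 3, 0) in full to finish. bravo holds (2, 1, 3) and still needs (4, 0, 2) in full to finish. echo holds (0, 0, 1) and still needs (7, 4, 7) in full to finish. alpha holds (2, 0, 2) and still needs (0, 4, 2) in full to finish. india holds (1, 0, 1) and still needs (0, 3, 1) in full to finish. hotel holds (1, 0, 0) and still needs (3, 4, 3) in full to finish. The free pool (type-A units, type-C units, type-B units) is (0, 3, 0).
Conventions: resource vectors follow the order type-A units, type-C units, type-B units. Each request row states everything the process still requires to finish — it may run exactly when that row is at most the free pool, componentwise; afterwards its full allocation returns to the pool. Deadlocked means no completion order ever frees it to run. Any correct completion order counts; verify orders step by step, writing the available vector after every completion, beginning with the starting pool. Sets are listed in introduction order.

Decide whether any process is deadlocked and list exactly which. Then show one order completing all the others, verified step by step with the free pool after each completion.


No process is deadlocked.
Key observation: foxtrot leads a chain of completions in which each release enables another process.
One completion order for the rest: foxtrot, india, alpha, bravo, hotel, delta, echo. Step-by-step check:
  pool = (0, 3, 0)
  foxtrot needs (0, 3, 0) <= (0, 3, 0) -> finishes; pool += (1, 1, 1) = (1, 4, 1)
  india needs (0, 3, 1) <= (1, 4, 1) -> finishes; pool += (1, 0, 1) = (2, 4, 2)
  alpha needs (0, 4, 2) <= (2, 4, 2) -> finishes; pool += (2, 0, 2) = (4, 4, 4)
  bravo needs (4, 0, 2) <= (4, 4, 4) -> finishes; pool += (2, 1, 3) = (6, 5, 7)
  hotel needs (3, 4, 3) <= (6, 5, 7) -> finishes; pool += (1, 0, 0) = (7, 5, 7)
  delta needs (6, 3, 7) <= (7, 5, 7) -> finishes; pool += (0, 0, 1) = (7, 5, 8)
  echo needs (7, 4, 7) <= (7, 5, 8) -> finishes; pool += (0, 0, 1) = (7, 5, 9)


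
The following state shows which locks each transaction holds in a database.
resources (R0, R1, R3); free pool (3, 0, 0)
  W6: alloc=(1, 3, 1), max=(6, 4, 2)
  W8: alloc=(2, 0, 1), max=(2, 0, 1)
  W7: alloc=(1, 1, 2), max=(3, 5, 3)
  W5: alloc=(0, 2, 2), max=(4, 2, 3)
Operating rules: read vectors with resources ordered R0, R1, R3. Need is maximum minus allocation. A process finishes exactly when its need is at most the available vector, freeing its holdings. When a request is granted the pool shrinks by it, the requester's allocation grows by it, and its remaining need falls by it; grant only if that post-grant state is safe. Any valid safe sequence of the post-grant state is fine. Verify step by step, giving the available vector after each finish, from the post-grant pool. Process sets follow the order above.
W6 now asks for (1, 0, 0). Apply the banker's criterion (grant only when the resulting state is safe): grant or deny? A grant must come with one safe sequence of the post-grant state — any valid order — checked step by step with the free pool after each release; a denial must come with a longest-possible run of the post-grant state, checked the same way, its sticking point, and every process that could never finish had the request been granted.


GRANT: granting preserves safety; a valid post-grant sequence is W8, W5, W6, W7.
Key observation: (2, 0, 0) free after granting still covers W8 first, and each release covers the next.
Check on the post-grant state, step by step:
  pool = (2, 0, 0)
  W8 needs (0, 0, 0) <= (2, 0, 0) -> finishes; pool += (2, 0, 1) = (4, 0, 1)
  W5 needs (4, 0, 1) <= (4, 0, 1) -> finishes; pool += (0, 2, 2) = (4, 2, 3)
  W6 needs (4, 1, 1) <= (4, 2, 3) -> finishes; pool += (2, 3, 1) = (6, 5, 4)
  W7 needs (2, 4, 1) <= (6, 5, 4) -> finishes; pool += (1, 1, 2) = (7, 6, 6)


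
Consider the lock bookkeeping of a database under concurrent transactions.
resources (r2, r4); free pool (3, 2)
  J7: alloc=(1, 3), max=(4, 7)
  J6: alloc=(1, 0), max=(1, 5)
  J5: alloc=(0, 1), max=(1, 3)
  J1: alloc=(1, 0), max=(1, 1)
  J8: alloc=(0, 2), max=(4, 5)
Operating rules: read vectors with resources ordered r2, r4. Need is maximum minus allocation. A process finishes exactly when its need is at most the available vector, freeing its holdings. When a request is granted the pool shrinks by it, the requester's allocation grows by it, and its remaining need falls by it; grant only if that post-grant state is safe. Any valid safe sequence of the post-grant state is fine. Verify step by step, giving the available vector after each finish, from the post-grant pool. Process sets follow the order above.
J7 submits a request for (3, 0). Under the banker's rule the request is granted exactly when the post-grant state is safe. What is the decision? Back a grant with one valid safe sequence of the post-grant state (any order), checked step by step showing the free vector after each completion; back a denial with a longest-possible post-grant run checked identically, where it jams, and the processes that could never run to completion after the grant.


DENY. Granting would leave the state unsafe.
Key observation: after J1, J5 the pool peaks at (1, 3), and each blocked process is short somewhere: J7 on r4; J6 on r4; J8 on r2.
On the post-grant state, J1, J5 is a maximal run — nothing extends it. Walking it through:
  pool = (0, 2)
  run J1 (needs (0, 1), free (0, 2)); after release of (1, 0) the pool is (1, 2)
  run J5 (needs (1, 2), free (1, 2)); after release of (0, 1) the pool is (1, 3)
  J7 still needs (0, 4) but only (1, 3) is free — short on r4
  J6 still needs (0, 5) but only (1, 3) is free — short on r4
  J8 still needs (4, 3) but only (1, 3) is free — short on r2
Had the request been granted, J7, J6 and J8 could never finish.


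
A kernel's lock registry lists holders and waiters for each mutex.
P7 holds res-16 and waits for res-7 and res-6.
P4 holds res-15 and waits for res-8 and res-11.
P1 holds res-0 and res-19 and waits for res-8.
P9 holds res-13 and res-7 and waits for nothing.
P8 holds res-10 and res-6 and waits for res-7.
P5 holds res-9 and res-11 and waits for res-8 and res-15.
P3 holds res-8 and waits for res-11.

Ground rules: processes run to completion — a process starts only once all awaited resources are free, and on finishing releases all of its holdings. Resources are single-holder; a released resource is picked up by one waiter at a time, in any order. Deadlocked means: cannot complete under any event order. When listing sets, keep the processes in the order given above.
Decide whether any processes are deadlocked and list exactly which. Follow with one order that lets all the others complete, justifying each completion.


Deadlocked set: P4, P1, P5 and P3.
Key observation: along P4 -> P5 -> P4, each member waits on what the next one holds — a deadlock; P3 is caught in further circular waits and P1 waits into the deadlock from upstream.
A valid finishing order for the others: P9, P8, P7.
Walking it through:
  P9: no waits; runs immediately, freeing res-13 and res-7
  P8 waits on res-7 — all released -> runs and releases res-10 and res-6
  P7 waits on res-7 and res-6 — all released -> runs and releases res-16


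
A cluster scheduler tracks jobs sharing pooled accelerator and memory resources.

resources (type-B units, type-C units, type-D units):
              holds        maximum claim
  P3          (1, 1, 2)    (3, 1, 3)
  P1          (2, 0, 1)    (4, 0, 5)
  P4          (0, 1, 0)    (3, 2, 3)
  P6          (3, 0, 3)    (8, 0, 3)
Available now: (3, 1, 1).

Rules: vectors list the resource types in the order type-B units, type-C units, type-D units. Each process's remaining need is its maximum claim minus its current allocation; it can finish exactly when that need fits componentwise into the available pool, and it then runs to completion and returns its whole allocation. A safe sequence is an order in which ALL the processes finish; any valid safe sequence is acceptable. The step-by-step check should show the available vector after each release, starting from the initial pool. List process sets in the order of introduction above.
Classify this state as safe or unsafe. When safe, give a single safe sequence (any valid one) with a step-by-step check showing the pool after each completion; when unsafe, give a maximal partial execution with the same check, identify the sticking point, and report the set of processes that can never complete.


The state is UNSAFE.
Key observation: after P3, P4 the pool peaks at (4, 3, 3), and each blocked process is short somewhere: P1 on type-D units; P6 on type-B units.
A maximal execution: P3, P4 — then nothing else fits. Step-by-step check:
  pool = (3, 1, 1)
  run P3 (needs (2, 0, 1), free (3, 1, 1)); after release of (1, 1, 2) the pool is (4, 2, 3)
  run P4 (needs (3, 1, 3), free (4, 2, 3)); after release of (0, 1, 0) the pool is (4, 3, 3)
  blocked: P1 wants (2, 0, 4), pool (4, 3, 3) — not enough type-D units
  blocked: P6 wants (5, 0, 0), pool (4, 3, 3) — not enough type-B units
Permanently blocked: P1 and P6.


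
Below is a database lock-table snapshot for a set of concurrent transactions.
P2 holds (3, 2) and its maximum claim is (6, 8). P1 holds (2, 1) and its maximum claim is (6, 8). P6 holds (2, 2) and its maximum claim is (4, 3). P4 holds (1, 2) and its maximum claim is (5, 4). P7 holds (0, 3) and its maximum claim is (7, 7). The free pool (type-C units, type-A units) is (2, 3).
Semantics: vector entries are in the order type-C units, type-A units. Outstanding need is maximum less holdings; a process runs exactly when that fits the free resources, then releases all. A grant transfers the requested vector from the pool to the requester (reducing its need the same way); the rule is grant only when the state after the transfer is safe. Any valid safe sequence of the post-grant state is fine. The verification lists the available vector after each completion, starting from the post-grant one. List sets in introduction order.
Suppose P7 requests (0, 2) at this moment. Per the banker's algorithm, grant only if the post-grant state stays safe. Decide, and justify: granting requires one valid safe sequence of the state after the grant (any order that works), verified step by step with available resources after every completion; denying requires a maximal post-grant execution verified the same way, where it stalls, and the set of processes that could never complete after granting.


DENY. Granting would leave the state unsafe.
Key observation: after P6, P4 the pool peaks at (5, 5), and each blocked process is short somewhere: P2 on type-A units; P1 on type-A units; P7 on type-C units.
After a pretend grant, a maximal execution: P6, P4 — then nothing else fits. Walking it through:
  pool = (2, 1)
  P6: need (2, 1) fits (2, 1); releases (2, 2), pool now (4, 3)
  P4: need (4, 2) fits (4, 3); releases (1, 2), pool now (5, 5)
  P2 still needs (3, 6) but only (5, 5) is free — short on type-A units
  P1 still needs (4, 7) but only (5, 5) is free — short on type-A units
  P7 still needs (7, 2) but only (5, 5) is free — short on type-C units
Post-grant, the permanently blocked set is P2, P1 and P7.


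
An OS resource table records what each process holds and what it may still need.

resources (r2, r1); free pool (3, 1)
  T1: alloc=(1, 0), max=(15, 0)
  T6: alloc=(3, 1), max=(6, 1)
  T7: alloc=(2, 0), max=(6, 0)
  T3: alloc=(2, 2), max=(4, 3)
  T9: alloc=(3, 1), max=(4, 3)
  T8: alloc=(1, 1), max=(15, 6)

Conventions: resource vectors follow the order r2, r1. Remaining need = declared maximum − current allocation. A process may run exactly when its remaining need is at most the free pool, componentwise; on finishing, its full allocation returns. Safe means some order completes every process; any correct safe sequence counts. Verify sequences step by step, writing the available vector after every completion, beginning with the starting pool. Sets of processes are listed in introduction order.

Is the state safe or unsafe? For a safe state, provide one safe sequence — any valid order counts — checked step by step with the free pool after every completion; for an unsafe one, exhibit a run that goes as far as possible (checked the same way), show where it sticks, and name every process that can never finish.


UNSAFE.
Key observation: once T3, T6, T7, T9 finish, the pool peaks at (13, 5) — and every remaining process still needs more r2 than that.
The run T3, T6, T7, T9 cannot be extended any further. Verifying each step:
  pool = (3, 1)
  T3: need (2, 1) fits (3, 1); releases (2, 2), pool now (5, 3)
  T6: need (3, 0) fits (5, 3); releases (3, 1), pool now (8, 4)
  T7: need (4, 0) fits (8, 4); releases (2, 0), pool now (10, 4)
  T9: need (1, 2) fits (10, 4); releases (3, 1), pool now (13, 5)
  T1 cannot run: need (14, 0) vs free (13, 5) (insufficient r2)
  T8 cannot run: need (14, 5) vs free (13, 5) (insufficient r2)
Processes that can never finish: T1 and T8.
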